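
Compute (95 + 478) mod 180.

33

478 − 2·180 = 118, so 478 ≡ 118 (mod 180).
(95 + 118) mod 180 = 33.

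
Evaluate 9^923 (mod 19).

Successive squares of 9 mod 19: 9^1≡9, 9^2≡5, 9^4≡6, 9^8≡17, 9^16≡4, 9^32≡16, 9^64≡9, 9^128≡5, 9^256≡6, 9^512≡17.
Since 923 = 1 + 2 + 8 + 16 + 128 + 256 + 512 in binary, 9^923 ≡ 9·5·17·4·5·6·17 ≡ 16 (mod 19).

16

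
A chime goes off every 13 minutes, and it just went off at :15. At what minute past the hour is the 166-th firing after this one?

166·13 = 2158.
2158 − 35·60 = 58, so 2158 ≡ 58 (mod 60).
(15 + 58) mod 60 = 13.

13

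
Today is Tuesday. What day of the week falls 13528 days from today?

13528 mod 7 = 4 (since 1932·7 = 13524).
Tuesday + 4 days → Saturday.

Saturday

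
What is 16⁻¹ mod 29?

29 = 1·16 + 13
16 = 1·13 + 3
13 = 4·3 + 1
3 = 3·1 + 0
Back-substituting gives 16·20 ≡ 1 (mod 29).

20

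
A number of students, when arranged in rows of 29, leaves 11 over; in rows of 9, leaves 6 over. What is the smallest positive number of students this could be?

x ≡ 6 (mod 9) gives x ∈ {6, 15, 24, 33, 42, 51, 60, 69}.
The first of these with x mod 29 = 11 is 69.

69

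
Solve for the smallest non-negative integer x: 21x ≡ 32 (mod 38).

16

21⁻¹ ≡ 29 (mod 38) because 21·29 = 609 = 16·38 + 1.
So x ≡ 29·32 = 928 ≡ 16 (mod 38).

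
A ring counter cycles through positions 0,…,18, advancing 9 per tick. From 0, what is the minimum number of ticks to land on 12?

9⁻¹ ≡ 17 (mod 19) because 9·17 = 153 = 8·19 + 1.
Multiplying both sides by 17: x ≡ 17·12 = 204 ≡ 14 (mod 19).

14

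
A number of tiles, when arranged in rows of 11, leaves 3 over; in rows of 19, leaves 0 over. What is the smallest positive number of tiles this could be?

x ≡ 3 (mod 11) gives x ∈ {3, 14, 25, 36, 47, 58, 69, 80, …}.
The first of these with x mod 19 = 0 is 190.

190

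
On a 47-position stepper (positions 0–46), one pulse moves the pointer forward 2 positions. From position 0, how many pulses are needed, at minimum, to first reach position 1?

47 = 23·2 + 1
2 = 2·1 + 0
Back-substituting gives 2·24 ≡ 1 (mod 47).

24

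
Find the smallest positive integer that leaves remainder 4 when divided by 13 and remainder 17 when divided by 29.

17

x ≡ 4 (mod 13) gives x ∈ {4, 17}.
The first of these with x mod 29 = 17 is 17.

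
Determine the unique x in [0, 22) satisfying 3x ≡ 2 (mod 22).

8

3⁻¹ ≡ 15 (mod 22) because 3·15 = 45 = 2·22 + 1.
Multiplying both sides by 15: x ≡ 15·2 = 30 ≡ 8 (mod 22).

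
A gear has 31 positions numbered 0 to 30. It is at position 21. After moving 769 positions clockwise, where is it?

Dividing 769 by 31 gives quotient 24 and remainder 25.
(21 + 25) mod 31 = 15.

15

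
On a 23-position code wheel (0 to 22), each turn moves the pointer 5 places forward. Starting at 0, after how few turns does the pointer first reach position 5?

The inverse of 5 mod 23 is 14 (since 5·14 = 70 ≡ 1).
So x ≡ 14·5 = 70 ≡ 1 (mod 23).
Check: 5·1 = 5 = 0·23 + 5.

1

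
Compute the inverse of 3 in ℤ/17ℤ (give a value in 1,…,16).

17 = 5·3 + 2
3 = 1·2 + 1
2 = 2·1 + 0
Back-substituting gives 3·6 ≡ 1 (mod 17).

6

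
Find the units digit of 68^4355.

2

The units digit of 68^n cycles with period 4: 8, 4, 2, 6, …
4355 leaves remainder 3 on division by 4, so 68^4355 ends in 2.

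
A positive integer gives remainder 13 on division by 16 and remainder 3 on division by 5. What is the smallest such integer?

x ≡ 3 (mod 5) gives x ∈ {3, 8, 13}.
The first of these with x mod 16 = 13 is 13.

13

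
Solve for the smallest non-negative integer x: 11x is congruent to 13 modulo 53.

The inverse of 11 mod 53 is 29 (since 11·29 = 319 ≡ 1).
Multiplying both sides by 29: x ≡ 29·13 = 377 ≡ 6 (mod 53).
Check: 11·6 = 66 = 1·53 + 13.

6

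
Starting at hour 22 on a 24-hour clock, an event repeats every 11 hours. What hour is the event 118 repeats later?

118·11 = 1298.
Dividing 1298 by 24 gives quotient 54 and remainder 2.
(22 + 2) mod 24 = 0.

0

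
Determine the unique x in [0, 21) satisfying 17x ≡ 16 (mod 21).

17⁻¹ ≡ 5 (mod 21) because 17·5 = 85 = 4·21 + 1.
So x ≡ 5·16 = 80 ≡ 17 (mod 21).

17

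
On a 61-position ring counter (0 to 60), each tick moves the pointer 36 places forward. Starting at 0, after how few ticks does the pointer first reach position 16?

14

36⁻¹ ≡ 39 (mod 61) because 36·39 = 1404 = 23·61 + 1.
Multiplying both sides by 39: x ≡ 39·16 = 624 ≡ 14 (mod 61).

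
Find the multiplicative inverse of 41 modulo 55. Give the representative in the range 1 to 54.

55 = 1·41 + 14
41 = 2·14 + 13
14 = 1·13 + 1
13 = 13·1 + 0
Back-substituting gives 41·51 ≡ 1 (mod 55).

51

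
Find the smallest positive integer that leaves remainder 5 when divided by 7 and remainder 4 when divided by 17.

Since 17·5 ≡ 1 (mod 7), take x = 4 + 17·((5−4)·5 mod 7) = 4 + 17·5 = 89.
Check: 89 mod 7 = 5, 89 mod 17 = 4.

89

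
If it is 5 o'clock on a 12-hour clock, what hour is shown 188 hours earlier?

9

188 = 15·12 + 8, so 188 mod 12 = 8.
5 − 8 → 9 on a 12-hour dial.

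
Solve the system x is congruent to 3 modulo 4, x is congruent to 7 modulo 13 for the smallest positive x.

x ≡ 3 (mod 4) gives x ∈ {3, 7}.
The first of these with x mod 13 = 7 is 7.

7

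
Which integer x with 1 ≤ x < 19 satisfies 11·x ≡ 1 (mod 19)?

7

11·7 = 77 = 4·19 + 1, so 11⁻¹ ≡ 7 (mod 19).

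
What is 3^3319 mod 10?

The units digit of 3^n cycles with period 4: 3, 9, 7, 1, …
3319 leaves remainder 3 on division by 4, so 3^3319 ends in 7.

7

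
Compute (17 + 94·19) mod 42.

39

94·19 = 1786.
Dividing 1786 by 42 gives quotient 42 and remainder 22.
(17 + 22) mod 42 = 39.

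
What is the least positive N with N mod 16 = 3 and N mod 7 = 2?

51

x ≡ 2 (mod 7) gives x ∈ {2, 9, 16, 23, 30, 37, 44, 51}.
The first of these with x mod 16 = 3 is 51.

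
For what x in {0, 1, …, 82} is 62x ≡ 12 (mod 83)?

35

The inverse of 62 mod 83 is 79 (since 62·79 = 4898 ≡ 1).
So x ≡ 79·12 = 948 ≡ 35 (mod 83).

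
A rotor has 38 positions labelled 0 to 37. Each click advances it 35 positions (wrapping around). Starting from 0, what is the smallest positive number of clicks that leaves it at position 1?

25

35·25 = 875 = 23·38 + 1, so 35⁻¹ ≡ 25 (mod 38).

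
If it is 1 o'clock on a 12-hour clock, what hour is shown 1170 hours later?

7

1170 = 97·12 + 6, so 1170 mod 12 = 6.
1 + 6 → 7 on a 12-hour dial.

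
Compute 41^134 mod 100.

61

Successive squares of 41 mod 100: 41^1≡41, 41^2≡81, 41^4≡61, 41^8≡21, 41^16≡41, 41^32≡81, 41^64≡61, 41^128≡21.
Since 134 = 2 + 4 + 128 in binary, 41^134 ≡ 81·61·21 ≡ 61 (mod 100).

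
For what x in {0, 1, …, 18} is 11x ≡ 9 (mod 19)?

11⁻¹ ≡ 7 (mod 19) because 11·7 = 77 = 4·19 + 1.
Multiplying both sides by 7: x ≡ 7·9 = 63 ≡ 6 (mod 19).
Check: 11·6 = 66 = 3·19 + 9.

6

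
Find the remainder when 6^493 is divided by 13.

Successive squares of 6 mod 13: 6^1≡6, 6^2≡10, 6^4≡9, 6^8≡3, 6^16≡9, 6^32≡3, 6^64≡9, 6^128≡3, 6^256≡9.
493 = 1 + 4 + 8 + 32 + 64 + 128 + 256, so 6^493 ≡ 6·9·3·3·9·3·9 ≡ 6 (mod 13).

6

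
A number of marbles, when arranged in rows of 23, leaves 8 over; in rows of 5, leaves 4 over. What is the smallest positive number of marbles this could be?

54

x ≡ 4 (mod 5) gives x ∈ {4, 9, 14, 19, 24, 29, 34, 39, …}.
The first of these with x mod 23 = 8 is 54.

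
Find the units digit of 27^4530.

Powers of 7 mod 10 repeat with period 4: 7, 9, 3, 1.
4530 leaves remainder 2 on division by 4, so 27^4530 ends in 9.

9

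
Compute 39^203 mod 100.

Successive squares of 39 mod 100: 39^1≡39, 39^2≡21, 39^4≡41, 39^8≡81, 39^16≡61, 39^32≡21, 39^64≡41, 39^128≡81.
Since 203 = 1 + 2 + 8 + 64 + 128 in binary, 39^203 ≡ 39·21·81·41·81 ≡ 19 (mod 100).

19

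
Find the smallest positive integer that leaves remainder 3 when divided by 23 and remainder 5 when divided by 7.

26

Since 7·10 ≡ 1 (mod 23), take x = 5 + 7·((3−5)·10 mod 23) = 5 + 7·3 = 26.
Check: 26 mod 23 = 3, 26 mod 7 = 5.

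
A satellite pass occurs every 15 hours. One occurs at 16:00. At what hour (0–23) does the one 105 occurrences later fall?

105·15 = 1575.
1575 − 65·24 = 15, so 1575 ≡ 15 (mod 24).
(16 + 15) mod 24 = 7.

7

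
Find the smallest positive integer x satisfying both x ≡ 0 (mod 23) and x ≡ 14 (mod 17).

Since 17·19 ≡ 1 (mod 23), take x = 14 + 17·((0−14)·19 mod 23) = 14 + 17·10 = 184.
Check: 184 mod 23 = 0, 184 mod 17 = 14.

184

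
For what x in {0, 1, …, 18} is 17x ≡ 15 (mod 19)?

The inverse of 17 mod 19 is 9 (since 17·9 = 153 ≡ 1).
So x ≡ 9·15 = 135 ≡ 2 (mod 19).

2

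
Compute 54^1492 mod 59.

28

By repeated squaring mod 59: 54^1≡54, 54^2≡25, 54^4≡35, 54^8≡45, 54^16≡19, 54^32≡7, 54^64≡49, 54^128≡41, 54^256≡29, 54^512≡15, 54^1024≡48.
Since 1492 = 4 + 16 + 64 + 128 + 256 + 1024 in binary, 54^1492 ≡ 35·19·49·41·29·48 ≡ 28 (mod 59).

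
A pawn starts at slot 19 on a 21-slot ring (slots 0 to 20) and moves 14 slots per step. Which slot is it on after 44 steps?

44·14 = 616.
Dividing 616 by 21 gives quotient 29 and remainder 7.
(19 + 7) mod 21 = 5.

5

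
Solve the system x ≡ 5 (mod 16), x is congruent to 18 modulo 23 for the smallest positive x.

x ≡ 5 (mod 16) gives x ∈ {5, 21, 37, 53, 69, 85, 101, 117, …}.
The first of these with x mod 23 = 18 is 133.

133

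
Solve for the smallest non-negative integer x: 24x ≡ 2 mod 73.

The inverse of 24 mod 73 is 70 (since 24·70 = 1680 ≡ 1).
Multiplying both sides by 70: x ≡ 70·2 = 140 ≡ 67 (mod 73).
Check: 24·67 = 1608 = 22·73 + 2.

67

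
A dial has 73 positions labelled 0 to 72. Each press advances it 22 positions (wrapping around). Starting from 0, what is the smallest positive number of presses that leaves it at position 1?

73 = 3·22 + 7
22 = 3·7 + 1
7 = 7·1 + 0
Back-substituting gives 22·10 ≡ 1 (mod 73).

10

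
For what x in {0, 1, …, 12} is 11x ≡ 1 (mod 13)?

6

The inverse of 11 mod 13 is 6 (since 11·6 = 66 ≡ 1).
Multiplying both sides by 6: x ≡ 6·1 = 6 ≡ 6 (mod 13).
Check: 11·6 = 66 = 5·13 + 1.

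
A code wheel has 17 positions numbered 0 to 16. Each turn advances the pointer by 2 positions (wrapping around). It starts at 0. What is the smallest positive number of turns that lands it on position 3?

10

The inverse of 2 mod 17 is 9 (since 2·9 = 18 ≡ 1).
Multiplying both sides by 9: x ≡ 9·3 = 27 ≡ 10 (mod 17).
Check: 2·10 = 20 = 1·17 + 3.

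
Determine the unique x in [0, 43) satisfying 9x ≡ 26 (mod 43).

The inverse of 9 mod 43 is 24 (since 9·24 = 216 ≡ 1).
Multiplying both sides by 24: x ≡ 24·26 = 624 ≡ 22 (mod 43).
Check: 9·22 = 198 = 4·43 + 26.

22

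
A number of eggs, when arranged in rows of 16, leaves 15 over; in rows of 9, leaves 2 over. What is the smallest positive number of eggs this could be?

47

x ≡ 2 (mod 9) gives x ∈ {2, 11, 20, 29, 38, 47}.
The first of these with x mod 16 = 15 is 47.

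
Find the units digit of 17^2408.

1

Last digits of 7^n: 7, 9, 3, 1 (period 4).
2408 mod 4 = 0, so the last digit matches 7^4 = 1.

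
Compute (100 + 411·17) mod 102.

49

411·17 = 6987.
6987 mod 102 = 51 (since 68·102 = 6936).
(100 + 51) mod 102 = 49.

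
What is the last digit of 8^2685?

Last digits of 8^n: 8, 4, 2, 6 (period 4).
2685 leaves remainder 1 on division by 4, so 8^2685 ends in 8.

8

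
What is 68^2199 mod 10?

Powers of 8 mod 10 repeat with period 4: 8, 4, 2, 6.
2199 mod 4 = 3, so the last digit matches 8^3 = 2.

2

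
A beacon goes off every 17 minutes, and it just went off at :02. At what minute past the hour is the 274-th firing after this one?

40

274·17 = 4658.
Dividing 4658 by 60 gives quotient 77 and remainder 38.
(2 + 38) mod 60 = 40.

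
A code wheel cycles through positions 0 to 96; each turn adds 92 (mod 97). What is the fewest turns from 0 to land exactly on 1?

97 = 1·92 + 5
92 = 18·5 + 2
5 = 2·2 + 1
2 = 2·1 + 0
Back-substituting gives 92·58 ≡ 1 (mod 97).

58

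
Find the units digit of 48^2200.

Last digits of 8^n: 8, 4, 2, 6 (period 4).
2200 leaves remainder 0 on division by 4, so 48^2200 ends in 6.

6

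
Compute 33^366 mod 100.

By repeated squaring mod 100: 33^1≡33, 33^2≡89, 33^4≡21, 33^8≡41, 33^16≡81, 33^32≡61, 33^64≡21, 33^128≡41, 33^256≡81.
366 = 2 + 4 + 8 + 32 + 64 + 256, so 33^366 ≡ 89·21·41·61·21·81 ≡ 69 (mod 100).

69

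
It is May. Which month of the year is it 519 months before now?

February

519 mod 12 = 3 (since 43·12 = 516).
May − 3 months → February.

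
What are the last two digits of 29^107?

Square-and-reduce mod 100: 29^1≡29, 29^2≡41, 29^4≡81, 29^8≡61, 29^16≡21, 29^32≡41, 29^64≡81.
107 = 1 + 2 + 8 + 32 + 64, so 29^107 ≡ 29·41·61·41·81 ≡ 9 (mod 100).

09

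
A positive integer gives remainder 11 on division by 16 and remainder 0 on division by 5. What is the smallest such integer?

75

x ≡ 0 (mod 5) gives x ∈ {0, 5, 10, 15, 20, 25, 30, 35, …}.
The first of these with x mod 16 = 11 is 75.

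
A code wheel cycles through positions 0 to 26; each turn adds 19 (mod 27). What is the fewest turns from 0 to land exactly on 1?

10

19·10 = 190 = 7·27 + 1, so 19⁻¹ ≡ 10 (mod 27).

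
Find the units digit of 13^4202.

Powers of 3 mod 10 repeat with period 4: 3, 9, 7, 1.
4202 mod 4 = 2, so the last digit matches 3^2 = 9.

9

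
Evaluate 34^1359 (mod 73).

Successive squares of 34 mod 73: 34^1≡34, 34^2≡61, 34^4≡71, 34^8≡4, 34^16≡16, 34^32≡37, 34^64≡55, 34^128≡32, 34^256≡2, 34^512≡4, 34^1024≡16.
Since 1359 = 1 + 2 + 4 + 8 + 64 + 256 + 1024 in binary, 34^1359 ≡ 34·61·71·4·55·2·16 ≡ 51 (mod 73).

51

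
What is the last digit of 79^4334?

1

Last digits of 9^n: 9, 1 (period 2).
4334 leaves remainder 0 on division by 2, so 79^4334 ends in 1.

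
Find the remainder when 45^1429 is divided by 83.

By repeated squaring mod 83: 45^1≡45, 45^2≡33, 45^4≡10, 45^8≡17, 45^16≡40, 45^32≡23, 45^64≡31, 45^128≡48, 45^256≡63, 45^512≡68, 45^1024≡59.
Since 1429 = 1 + 4 + 16 + 128 + 256 + 1024 in binary, 45^1429 ≡ 45·10·40·48·63·59 ≡ 42 (mod 83).

42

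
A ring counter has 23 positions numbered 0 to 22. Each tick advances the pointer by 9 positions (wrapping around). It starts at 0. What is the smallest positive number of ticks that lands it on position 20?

The inverse of 9 mod 23 is 18 (since 9·18 = 162 ≡ 1).
Multiplying both sides by 18: x ≡ 18·20 = 360 ≡ 15 (mod 23).

15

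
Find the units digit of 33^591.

Powers of 3 mod 10 repeat with period 4: 3, 9, 7, 1.
591 mod 4 = 3, so the last digit matches 3^3 = 7.

7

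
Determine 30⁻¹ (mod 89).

89 = 2·30 + 29
30 = 1·29 + 1
29 = 29·1 + 0
Back-substituting gives 30·3 ≡ 1 (mod 89).

3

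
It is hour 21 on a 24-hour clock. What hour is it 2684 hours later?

2684 − 111·24 = 20, so 2684 ≡ 20 (mod 24).
(21 + 20) mod 24 = 17.

17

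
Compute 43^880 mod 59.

By repeated squaring mod 59: 43^1≡43, 43^2≡20, 43^4≡46, 43^8≡51, 43^16≡5, 43^32≡25, 43^64≡35, 43^128≡45, 43^256≡19, 43^512≡7.
Since 880 = 16 + 32 + 64 + 256 + 512 in binary, 43^880 ≡ 5·25·35·19·7 ≡ 17 (mod 59).

17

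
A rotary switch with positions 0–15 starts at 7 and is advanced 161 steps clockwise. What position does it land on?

161 − 10·16 = 1, so 161 ≡ 1 (mod 16).
(7 + 1) mod 16 = 8.

8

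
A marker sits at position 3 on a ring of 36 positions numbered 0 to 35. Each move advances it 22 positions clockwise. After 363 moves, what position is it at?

363·22 = 7986.
7986 − 221·36 = 30, so 7986 ≡ 30 (mod 36).
(3 + 30) mod 36 = 33.

33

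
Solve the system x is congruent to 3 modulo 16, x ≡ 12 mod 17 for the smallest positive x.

x ≡ 3 (mod 16) gives x ∈ {3, 19, 35, 51, 67, 83, 99, 115, …}.
The first of these with x mod 17 = 12 is 131.

131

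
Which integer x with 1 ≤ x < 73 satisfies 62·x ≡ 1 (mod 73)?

62·53 = 3286 = 45·73 + 1, so 62⁻¹ ≡ 53 (mod 73).

53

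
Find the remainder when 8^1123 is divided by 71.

Successive squares of 8 mod 71: 8^1≡8, 8^2≡64, 8^4≡49, 8^8≡58, 8^16≡27, 8^32≡19, 8^64≡6, 8^128≡36, 8^256≡18, 8^512≡40, 8^1024≡38.
Since 1123 = 1 + 2 + 32 + 64 + 1024 in binary, 8^1123 ≡ 8·64·19·6·38 ≡ 15 (mod 71).

15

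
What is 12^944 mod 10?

Powers of 2 mod 10 repeat with period 4: 2, 4, 8, 6.
944 mod 4 = 0, so the last digit matches 2^4 = 6.

6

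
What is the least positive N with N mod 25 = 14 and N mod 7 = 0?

x ≡ 0 (mod 7) gives x ∈ {0, 7, 14}.
The first of these with x mod 25 = 14 is 14.

14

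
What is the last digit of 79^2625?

Powers of 9 mod 10 repeat with period 2: 9, 1.
2625 mod 2 = 1, so the last digit matches 9^1 = 9.

9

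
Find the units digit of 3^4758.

Powers of 3 mod 10 repeat with period 4: 3, 9, 7, 1.
4758 mod 4 = 2, so the last digit matches 3^2 = 9.

9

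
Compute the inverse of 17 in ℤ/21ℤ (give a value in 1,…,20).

5

21 = 1·17 + 4
17 = 4·4 + 1
4 = 4·1 + 0
Back-substituting gives 17·5 ≡ 1 (mod 21).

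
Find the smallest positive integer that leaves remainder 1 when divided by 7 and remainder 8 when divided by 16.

8

x ≡ 1 (mod 7) gives x ∈ {1, 8}.
The first of these with x mod 16 = 8 is 8.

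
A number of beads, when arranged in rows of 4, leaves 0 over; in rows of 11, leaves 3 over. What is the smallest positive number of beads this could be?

36

Since 11·3 ≡ 1 (mod 4), take x = 3 + 11·((0−3)·3 mod 4) = 3 + 11·3 = 36.
Check: 36 mod 4 = 0, 36 mod 11 = 3.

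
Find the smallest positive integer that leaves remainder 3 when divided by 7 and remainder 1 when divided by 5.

Since 5·3 ≡ 1 (mod 7), take x = 1 + 5·((3−1)·3 mod 7) = 1 + 5·6 = 31.
Check: 31 mod 7 = 3, 31 mod 5 = 1.

31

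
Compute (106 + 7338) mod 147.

7338 mod 147 = 135 (since 49·147 = 7203).
(106 + 135) mod 147 = 94.

94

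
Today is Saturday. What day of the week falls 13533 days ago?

Dividing 13533 by 7 gives quotient 1933 and remainder 2.
Saturday − 2 days → Thursday.

Thursday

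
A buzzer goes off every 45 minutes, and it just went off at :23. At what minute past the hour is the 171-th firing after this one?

38

171·45 = 7695.
7695 − 128·60 = 15, so 7695 ≡ 15 (mod 60).
(23 + 15) mod 60 = 38.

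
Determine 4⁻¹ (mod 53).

40

53 = 13·4 + 1
4 = 4·1 + 0
Back-substituting gives 4·40 ≡ 1 (mod 53).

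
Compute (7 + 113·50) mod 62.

113·50 = 5650.
5650 = 91·62 + 8, so 5650 mod 62 = 8.
(7 + 8) mod 62 = 15.

15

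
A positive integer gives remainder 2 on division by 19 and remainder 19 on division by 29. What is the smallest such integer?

Since 29·2 ≡ 1 (mod 19), take x = 19 + 29·((2−19)·2 mod 19) = 19 + 29·4 = 135.
Check: 135 mod 19 = 2, 135 mod 29 = 19.

135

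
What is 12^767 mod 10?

The units digit of 12^n cycles with period 4: 2, 4, 8, 6, …
767 leaves remainder 3 on division by 4, so 12^767 ends in 8.

8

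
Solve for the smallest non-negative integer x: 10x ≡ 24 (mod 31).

The inverse of 10 mod 31 is 28 (since 10·28 = 280 ≡ 1).
Multiplying both sides by 28: x ≡ 28·24 = 672 ≡ 21 (mod 31).
Check: 10·21 = 210 = 6·31 + 24.

21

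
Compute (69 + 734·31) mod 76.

23

734·31 = 22754.
22754 = 299·76 + 30, so 22754 mod 76 = 30.
(69 + 30) mod 76 = 23.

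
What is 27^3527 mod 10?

3

Powers of 7 mod 10 repeat with period 4: 7, 9, 3, 1.
3527 leaves remainder 3 on division by 4, so 27^3527 ends in 3.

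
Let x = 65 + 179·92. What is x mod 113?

179·92 = 16468.
16468 − 145·113 = 83, so 16468 ≡ 83 (mod 113).
(65 + 83) mod 113 = 35.

35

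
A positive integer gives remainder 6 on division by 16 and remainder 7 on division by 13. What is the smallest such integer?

Since 13·5 ≡ 1 (mod 16), take x = 7 + 13·((6−7)·5 mod 16) = 7 + 13·11 = 150.
Check: 150 mod 16 = 6, 150 mod 13 = 7.

150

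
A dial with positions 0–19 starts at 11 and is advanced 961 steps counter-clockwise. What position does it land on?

10

Dividing 961 by 20 gives quotient 48 and remainder 1.
(11 − 1) mod 20 = 10.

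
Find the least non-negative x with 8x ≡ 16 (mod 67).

2

The inverse of 8 mod 67 is 42 (since 8·42 = 336 ≡ 1).
So x ≡ 42·16 = 672 ≡ 2 (mod 67).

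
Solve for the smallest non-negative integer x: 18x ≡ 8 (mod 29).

23

18⁻¹ ≡ 21 (mod 29) because 18·21 = 378 = 13·29 + 1.
Multiplying both sides by 21: x ≡ 21·8 = 168 ≡ 23 (mod 29).
Check: 18·23 = 414 = 14·29 + 8.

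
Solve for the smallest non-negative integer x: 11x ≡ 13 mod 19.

15

The inverse of 11 mod 19 is 7 (since 11·7 = 77 ≡ 1).
Multiplying both sides by 7: x ≡ 7·13 = 91 ≡ 15 (mod 19).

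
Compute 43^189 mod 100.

Successive squares of 43 mod 100: 43^1≡43, 43^2≡49, 43^4≡1, 43^8≡1, 43^16≡1, 43^32≡1, 43^64≡1, 43^128≡1.
189 = 1 + 4 + 8 + 16 + 32 + 128, so 43^189 ≡ 43·1·1·1·1·1 ≡ 43 (mod 100).

43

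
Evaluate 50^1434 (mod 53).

25

Successive squares of 50 mod 53: 50^1≡50, 50^2≡9, 50^4≡28, 50^8≡42, 50^16≡15, 50^32≡13, 50^64≡10, 50^128≡47, 50^256≡36, 50^512≡24, 50^1024≡46.
Since 1434 = 2 + 8 + 16 + 128 + 256 + 1024 in binary, 50^1434 ≡ 9·42·15·47·36·46 ≡ 25 (mod 53).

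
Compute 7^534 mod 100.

49

Square-and-reduce mod 100: 7^1≡7, 7^2≡49, 7^4≡1, 7^8≡1, 7^16≡1, 7^32≡1, 7^64≡1, 7^128≡1, 7^256≡1, 7^512≡1.
534 = 2 + 4 + 16 + 512, so 7^534 ≡ 49·1·1·1 ≡ 49 (mod 100).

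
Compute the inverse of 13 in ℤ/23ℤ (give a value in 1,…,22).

16

23 = 1·13 + 10
13 = 1·10 + 3
10 = 3·3 + 1
3 = 3·1 + 0
Back-substituting gives 13·16 ≡ 1 (mod 23).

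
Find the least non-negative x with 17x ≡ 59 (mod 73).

55

The inverse of 17 mod 73 is 43 (since 17·43 = 731 ≡ 1).
So x ≡ 43·59 = 2537 ≡ 55 (mod 73).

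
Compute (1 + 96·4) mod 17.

96·4 = 384.
384 = 22·17 + 10, so 384 mod 17 = 10.
(1 + 10) mod 17 = 11.

11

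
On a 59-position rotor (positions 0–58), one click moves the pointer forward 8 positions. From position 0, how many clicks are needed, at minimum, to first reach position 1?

8·37 = 296 = 5·59 + 1, so 8⁻¹ ≡ 37 (mod 59).

37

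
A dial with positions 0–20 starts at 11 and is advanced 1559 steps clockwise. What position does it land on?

1559 − 74·21 = 5, so 1559 ≡ 5 (mod 21).
(11 + 5) mod 21 = 16.

16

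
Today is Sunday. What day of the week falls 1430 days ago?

1430 − 204·7 = 2, so 1430 ≡ 2 (mod 7).
Sunday − 2 days → Friday.

Friday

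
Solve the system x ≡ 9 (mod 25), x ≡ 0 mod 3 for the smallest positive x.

9

x ≡ 0 (mod 3) gives x ∈ {0, 3, 6, 9}.
The first of these with x mod 25 = 9 is 9.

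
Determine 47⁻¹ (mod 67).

47·10 = 470 = 7·67 + 1, so 47⁻¹ ≡ 10 (mod 67).

10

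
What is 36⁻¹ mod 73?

36·71 = 2556 = 35·73 + 1, so 36⁻¹ ≡ 71 (mod 73).

71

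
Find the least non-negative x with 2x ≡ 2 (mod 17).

2⁻¹ ≡ 9 (mod 17) because 2·9 = 18 = 1·17 + 1.
Multiplying both sides by 9: x ≡ 9·2 = 18 ≡ 1 (mod 17).

1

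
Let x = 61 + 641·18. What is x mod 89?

641·18 = 11538.
11538 − 129·89 = 57, so 11538 ≡ 57 (mod 89).
(61 + 57) mod 89 = 29.

29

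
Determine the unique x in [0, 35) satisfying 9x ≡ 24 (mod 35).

9⁻¹ ≡ 4 (mod 35) because 9·4 = 36 = 1·35 + 1.
Multiplying both sides by 4: x ≡ 4·24 = 96 ≡ 26 (mod 35).

26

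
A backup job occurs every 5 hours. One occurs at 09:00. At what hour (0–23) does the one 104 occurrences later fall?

1

104·5 = 520.
520 = 21·24 + 16, so 520 mod 24 = 16.
(9 + 16) mod 24 = 1.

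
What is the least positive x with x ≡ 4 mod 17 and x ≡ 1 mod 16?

225

x ≡ 1 (mod 16) gives x ∈ {1, 17, 33, 49, 65, 81, 97, 113, …}.
The first of these with x mod 17 = 4 is 225.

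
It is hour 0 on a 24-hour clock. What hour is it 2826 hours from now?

18

2826 − 117·24 = 18, so 2826 ≡ 18 (mod 24).
(0 + 18) mod 24 = 18.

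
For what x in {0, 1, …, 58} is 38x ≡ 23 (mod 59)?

38⁻¹ ≡ 14 (mod 59) because 38·14 = 532 = 9·59 + 1.
So x ≡ 14·23 = 322 ≡ 27 (mod 59).

27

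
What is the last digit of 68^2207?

2

The units digit of 68^n cycles with period 4: 8, 4, 2, 6, …
2207 mod 4 = 3, so the last digit matches 8^3 = 2.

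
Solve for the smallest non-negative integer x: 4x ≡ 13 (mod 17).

16

4⁻¹ ≡ 13 (mod 17) because 4·13 = 52 = 3·17 + 1.
So x ≡ 13·13 = 169 ≡ 16 (mod 17).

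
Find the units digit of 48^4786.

Powers of 8 mod 10 repeat with period 4: 8, 4, 2, 6.
4786 leaves remainder 2 on division by 4, so 48^4786 ends in 4.

4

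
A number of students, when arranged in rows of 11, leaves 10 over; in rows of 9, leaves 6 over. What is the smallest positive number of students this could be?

87

Since 9·5 ≡ 1 (mod 11), take x = 6 + 9·((10−6)·5 mod 11) = 6 + 9·9 = 87.
Check: 87 mod 11 = 10, 87 mod 9 = 6.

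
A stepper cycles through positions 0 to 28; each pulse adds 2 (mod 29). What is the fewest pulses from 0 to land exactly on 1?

15

29 = 14·2 + 1
2 = 2·1 + 0
Back-substituting gives 2·15 ≡ 1 (mod 29).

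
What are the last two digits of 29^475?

49

Square-and-reduce mod 100: 29^1≡29, 29^2≡41, 29^4≡81, 29^8≡61, 29^16≡21, 29^32≡41, 29^64≡81, 29^128≡61, 29^256≡21.
475 = 1 + 2 + 8 + 16 + 64 + 128 + 256, so 29^475 ≡ 29·41·61·21·81·61·21 ≡ 49 (mod 100).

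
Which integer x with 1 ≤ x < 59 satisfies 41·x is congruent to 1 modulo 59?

41·36 = 1476 = 25·59 + 1, so 41⁻¹ ≡ 36 (mod 59).

36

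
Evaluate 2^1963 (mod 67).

Square-and-reduce mod 67: 2^1≡2, 2^2≡4, 2^4≡16, 2^8≡55, 2^16≡10, 2^32≡33, 2^64≡17, 2^128≡21, 2^256≡39, 2^512≡47, 2^1024≡65.
1963 = 1 + 2 + 8 + 32 + 128 + 256 + 512 + 1024, so 2^1963 ≡ 2·4·55·33·21·39·47·65 ≡ 57 (mod 67).

57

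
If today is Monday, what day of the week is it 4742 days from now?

4742 mod 7 = 3 (since 677·7 = 4739).
Monday + 3 days → Thursday.

Thursday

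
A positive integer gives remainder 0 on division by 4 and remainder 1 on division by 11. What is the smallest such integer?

x ≡ 0 (mod 4) gives x ∈ {0, 4, 8, 12}.
The first of these with x mod 11 = 1 is 12.

12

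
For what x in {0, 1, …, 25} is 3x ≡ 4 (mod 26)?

10

3⁻¹ ≡ 9 (mod 26) because 3·9 = 27 = 1·26 + 1.
So x ≡ 9·4 = 36 ≡ 10 (mod 26).
Check: 3·10 = 30 = 1·26 + 4.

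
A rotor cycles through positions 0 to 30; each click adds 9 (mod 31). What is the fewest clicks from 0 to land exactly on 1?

31 = 3·9 + 4
9 = 2·4 + 1
4 = 4·1 + 0
Back-substituting gives 9·7 ≡ 1 (mod 31).

7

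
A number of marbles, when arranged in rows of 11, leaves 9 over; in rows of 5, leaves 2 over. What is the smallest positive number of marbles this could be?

42

x ≡ 2 (mod 5) gives x ∈ {2, 7, 12, 17, 22, 27, 32, 37, …}.
The first of these with x mod 11 = 9 is 42.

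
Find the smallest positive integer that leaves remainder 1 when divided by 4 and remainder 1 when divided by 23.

x ≡ 1 (mod 4) gives x ∈ {1}.
The first of these with x mod 23 = 1 is 1.

1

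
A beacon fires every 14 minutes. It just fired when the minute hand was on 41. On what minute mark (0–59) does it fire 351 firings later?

351·14 = 4914.
4914 − 81·60 = 54, so 4914 ≡ 54 (mod 60).
(41 + 54) mod 60 = 35.

35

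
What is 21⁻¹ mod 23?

23 = 1·21 + 2
21 = 10·2 + 1
2 = 2·1 + 0
Back-substituting gives 21·11 ≡ 1 (mod 23).

11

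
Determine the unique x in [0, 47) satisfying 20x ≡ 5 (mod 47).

20⁻¹ ≡ 40 (mod 47) because 20·40 = 800 = 17·47 + 1.
So x ≡ 40·5 = 200 ≡ 12 (mod 47).

12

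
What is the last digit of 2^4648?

Powers of 2 mod 10 repeat with period 4: 2, 4, 8, 6.
4648 leaves remainder 0 on division by 4, so 2^4648 ends in 6.

6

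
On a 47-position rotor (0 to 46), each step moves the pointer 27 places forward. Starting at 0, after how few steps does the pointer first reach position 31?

29

27⁻¹ ≡ 7 (mod 47) because 27·7 = 189 = 4·47 + 1.
Multiplying both sides by 7: x ≡ 7·31 = 217 ≡ 29 (mod 47).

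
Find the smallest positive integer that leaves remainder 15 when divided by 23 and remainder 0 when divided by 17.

153

x ≡ 0 (mod 17) gives x ∈ {0, 17, 34, 51, 68, 85, 102, 119, …}.
The first of these with x mod 23 = 15 is 153.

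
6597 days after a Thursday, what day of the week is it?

Sunday

6597 = 942·7 + 3, so 6597 mod 7 = 3.
Thursday + 3 days → Sunday.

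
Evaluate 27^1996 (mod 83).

By repeated squaring mod 83: 27^1≡27, 27^2≡65, 27^4≡75, 27^8≡64, 27^16≡29, 27^32≡11, 27^64≡38, 27^128≡33, 27^256≡10, 27^512≡17, 27^1024≡40.
Since 1996 = 4 + 8 + 64 + 128 + 256 + 512 + 1024 in binary, 27^1996 ≡ 75·64·38·33·10·17·40 ≡ 9 (mod 83).

9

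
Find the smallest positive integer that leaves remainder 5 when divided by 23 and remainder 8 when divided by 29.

Since 29·4 ≡ 1 (mod 23), take x = 8 + 29·((5−8)·4 mod 23) = 8 + 29·11 = 327.
Check: 327 mod 23 = 5, 327 mod 29 = 8.

327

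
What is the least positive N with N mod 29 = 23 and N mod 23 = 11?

632

x ≡ 11 (mod 23) gives x ∈ {11, 34, 57, 80, 103, 126, 149, 172, …}.
The first of these with x mod 29 = 23 is 632.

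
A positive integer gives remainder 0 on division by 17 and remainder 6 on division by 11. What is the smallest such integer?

x ≡ 6 (mod 11) gives x ∈ {6, 17}.
The first of these with x mod 17 = 0 is 17.

17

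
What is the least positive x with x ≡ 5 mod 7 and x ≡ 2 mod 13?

x ≡ 5 (mod 7) gives x ∈ {5, 12, 19, 26, 33, 40, 47, 54}.
The first of these with x mod 13 = 2 is 54.

54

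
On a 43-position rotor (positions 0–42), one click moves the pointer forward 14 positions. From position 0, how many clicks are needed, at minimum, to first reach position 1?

40

43 = 3·14 + 1
14 = 14·1 + 0
Back-substituting gives 14·40 ≡ 1 (mod 43).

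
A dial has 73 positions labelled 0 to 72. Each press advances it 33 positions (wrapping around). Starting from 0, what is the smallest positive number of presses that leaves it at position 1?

31

73 = 2·33 + 7
33 = 4·7 + 5
7 = 1·5 + 2
5 = 2·2 + 1
2 = 2·1 + 0
Back-substituting gives 33·31 ≡ 1 (mod 73).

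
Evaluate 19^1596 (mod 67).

15

Successive squares of 19 mod 67: 19^1≡19, 19^2≡26, 19^4≡6, 19^8≡36, 19^16≡23, 19^32≡60, 19^64≡49, 19^128≡56, 19^256≡54, 19^512≡35, 19^1024≡19.
Since 1596 = 4 + 8 + 16 + 32 + 512 + 1024 in binary, 19^1596 ≡ 6·36·23·60·35·19 ≡ 15 (mod 67).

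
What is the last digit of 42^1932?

6

Powers of 2 mod 10 repeat with period 4: 2, 4, 8, 6.
1932 leaves remainder 0 on division by 4, so 42^1932 ends in 6.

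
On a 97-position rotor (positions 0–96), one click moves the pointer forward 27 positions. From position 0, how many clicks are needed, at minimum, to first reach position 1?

27·18 = 486 = 5·97 + 1, so 27⁻¹ ≡ 18 (mod 97).

18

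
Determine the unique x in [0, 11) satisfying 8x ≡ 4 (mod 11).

8⁻¹ ≡ 7 (mod 11) because 8·7 = 56 = 5·11 + 1.
Multiplying both sides by 7: x ≡ 7·4 = 28 ≡ 6 (mod 11).

6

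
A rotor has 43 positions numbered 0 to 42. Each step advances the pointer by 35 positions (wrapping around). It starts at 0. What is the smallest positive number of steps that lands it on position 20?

19

The inverse of 35 mod 43 is 16 (since 35·16 = 560 ≡ 1).
So x ≡ 16·20 = 320 ≡ 19 (mod 43).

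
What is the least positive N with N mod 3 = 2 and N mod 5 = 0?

5

Since 5·2 ≡ 1 (mod 3), take x = 0 + 5·((2−0)·2 mod 3) = 0 + 5·1 = 5.
Check: 5 mod 3 = 2, 5 mod 5 = 0.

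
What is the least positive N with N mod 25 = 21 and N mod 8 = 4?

196

Since 8·22 ≡ 1 (mod 25), take x = 4 + 8·((21−4)·22 mod 25) = 4 + 8·24 = 196.
Check: 196 mod 25 = 21, 196 mod 8 = 4.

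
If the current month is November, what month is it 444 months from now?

November

444 = 37·12 + 0, so 444 mod 12 = 0.
November + 0 months → November.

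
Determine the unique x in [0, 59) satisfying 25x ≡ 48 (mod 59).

25⁻¹ ≡ 26 (mod 59) because 25·26 = 650 = 11·59 + 1.
Multiplying both sides by 26: x ≡ 26·48 = 1248 ≡ 9 (mod 59).
Check: 25·9 = 225 = 3·59 + 48.

9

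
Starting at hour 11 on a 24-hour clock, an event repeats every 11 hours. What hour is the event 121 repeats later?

22

121·11 = 1331.
1331 − 55·24 = 11, so 1331 ≡ 11 (mod 24).
(11 + 11) mod 24 = 22.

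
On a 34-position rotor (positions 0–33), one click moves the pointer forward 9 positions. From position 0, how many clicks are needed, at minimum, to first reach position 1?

34 = 3·9 + 7
9 = 1·7 + 2
7 = 3·2 + 1
2 = 2·1 + 0
Back-substituting gives 9·19 ≡ 1 (mod 34).

19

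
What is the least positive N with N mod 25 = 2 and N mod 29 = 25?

402

Since 29·19 ≡ 1 (mod 25), take x = 25 + 29·((2−25)·19 mod 25) = 25 + 29·13 = 402.
Check: 402 mod 25 = 2, 402 mod 29 = 25.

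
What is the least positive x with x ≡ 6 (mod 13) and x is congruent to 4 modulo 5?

x ≡ 4 (mod 5) gives x ∈ {4, 9, 14, 19}.
The first of these with x mod 13 = 6 is 19.

19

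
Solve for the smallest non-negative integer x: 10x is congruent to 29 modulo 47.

17

10⁻¹ ≡ 33 (mod 47) because 10·33 = 330 = 7·47 + 1.
So x ≡ 33·29 = 957 ≡ 17 (mod 47).
Check: 10·17 = 170 = 3·47 + 29.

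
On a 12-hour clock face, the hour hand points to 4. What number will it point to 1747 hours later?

Dividing 1747 by 12 gives quotient 145 and remainder 7.
4 + 7 → 11 on a 12-hour dial.

11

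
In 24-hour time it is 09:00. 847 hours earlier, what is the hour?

2

847 mod 24 = 7 (since 35·24 = 840).
(9 − 7) mod 24 = 2.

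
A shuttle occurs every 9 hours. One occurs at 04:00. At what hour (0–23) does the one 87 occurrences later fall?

87·9 = 783.
783 mod 24 = 15 (since 32·24 = 768).
(4 + 15) mod 24 = 19.

19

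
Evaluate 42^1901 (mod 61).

Successive squares of 42 mod 61: 42^1≡42, 42^2≡56, 42^4≡25, 42^8≡15, 42^16≡42, 42^32≡56, 42^64≡25, 42^128≡15, 42^256≡42, 42^512≡56, 42^1024≡25.
1901 = 1 + 4 + 8 + 32 + 64 + 256 + 512 + 1024, so 42^1901 ≡ 42·25·15·56·25·42·56·25 ≡ 22 (mod 61).

22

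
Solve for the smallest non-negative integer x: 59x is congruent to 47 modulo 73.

The inverse of 59 mod 73 is 26 (since 59·26 = 1534 ≡ 1).
Multiplying both sides by 26: x ≡ 26·47 = 1222 ≡ 54 (mod 73).

54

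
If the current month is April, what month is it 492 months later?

Dividing 492 by 12 gives quotient 41 and remainder 0.
April + 0 months → April.

April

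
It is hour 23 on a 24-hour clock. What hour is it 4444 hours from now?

3

4444 − 185·24 = 4, so 4444 ≡ 4 (mod 24).
(23 + 4) mod 24 = 3.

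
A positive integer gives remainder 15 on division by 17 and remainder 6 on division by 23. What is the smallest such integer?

x ≡ 15 (mod 17) gives x ∈ {15, 32, 49, 66, 83, 100, 117, 134, …}.
The first of these with x mod 23 = 6 is 236.

236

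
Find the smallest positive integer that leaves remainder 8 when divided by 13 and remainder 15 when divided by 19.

x ≡ 8 (mod 13) gives x ∈ {8, 21, 34}.
The first of these with x mod 19 = 15 is 34.

34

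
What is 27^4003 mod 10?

3

Last digits of 7^n: 7, 9, 3, 1 (period 4).
4003 leaves remainder 3 on division by 4, so 27^4003 ends in 3.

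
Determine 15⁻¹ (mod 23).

20

15·20 = 300 = 13·23 + 1, so 15⁻¹ ≡ 20 (mod 23).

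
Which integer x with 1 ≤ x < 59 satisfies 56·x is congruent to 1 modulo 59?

39

59 = 1·56 + 3
56 = 18·3 + 2
3 = 1·2 + 1
2 = 2·1 + 0
Back-substituting gives 56·39 ≡ 1 (mod 59).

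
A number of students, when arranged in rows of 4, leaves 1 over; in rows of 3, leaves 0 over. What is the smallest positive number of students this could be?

9

Since 3·3 ≡ 1 (mod 4), take x = 0 + 3·((1−0)·3 mod 4) = 0 + 3·3 = 9.
Check: 9 mod 4 = 1, 9 mod 3 = 0.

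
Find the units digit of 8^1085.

The units digit of 8^n cycles with period 4: 8, 4, 2, 6, …
1085 leaves remainder 1 on division by 4, so 8^1085 ends in 8.

8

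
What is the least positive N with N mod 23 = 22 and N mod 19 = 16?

206

Since 19·17 ≡ 1 (mod 23), take x = 16 + 19·((22−16)·17 mod 23) = 16 + 19·10 = 206.
Check: 206 mod 23 = 22, 206 mod 19 = 16.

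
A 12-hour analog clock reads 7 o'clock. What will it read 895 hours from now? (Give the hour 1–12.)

Dividing 895 by 12 gives quotient 74 and remainder 7.
7 + 7 → 2 on a 12-hour dial.

2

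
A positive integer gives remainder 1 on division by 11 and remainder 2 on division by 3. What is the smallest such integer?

23

Since 3·4 ≡ 1 (mod 11), take x = 2 + 3·((1−2)·4 mod 11) = 2 + 3·7 = 23.
Check: 23 mod 11 = 1, 23 mod 3 = 2.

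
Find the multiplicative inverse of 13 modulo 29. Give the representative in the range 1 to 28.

9

13·9 = 117 = 4·29 + 1, so 13⁻¹ ≡ 9 (mod 29).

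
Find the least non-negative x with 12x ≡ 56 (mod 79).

31

12⁻¹ ≡ 33 (mod 79) because 12·33 = 396 = 5·79 + 1.
Multiplying both sides by 33: x ≡ 33·56 = 1848 ≡ 31 (mod 79).
Check: 12·31 = 372 = 4·79 + 56.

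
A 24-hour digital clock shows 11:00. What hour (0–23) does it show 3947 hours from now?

3947 − 164·24 = 11, so 3947 ≡ 11 (mod 24).
(11 + 11) mod 24 = 22.

22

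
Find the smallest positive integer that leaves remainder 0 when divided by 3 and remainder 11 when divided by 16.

x ≡ 0 (mod 3) gives x ∈ {0, 3, 6, 9, 12, 15, 18, 21, …}.
The first of these with x mod 16 = 11 is 27.

27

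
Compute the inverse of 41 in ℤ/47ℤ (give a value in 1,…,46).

47 = 1·41 + 6
41 = 6·6 + 5
6 = 1·5 + 1
5 = 5·1 + 0
Back-substituting gives 41·39 ≡ 1 (mod 47).

39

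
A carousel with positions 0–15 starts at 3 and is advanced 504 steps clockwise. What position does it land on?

11

504 − 31·16 = 8, so 504 ≡ 8 (mod 16).
(3 + 8) mod 16 = 11.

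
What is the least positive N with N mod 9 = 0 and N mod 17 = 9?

x ≡ 0 (mod 9) gives x ∈ {0, 9}.
The first of these with x mod 17 = 9 is 9.

9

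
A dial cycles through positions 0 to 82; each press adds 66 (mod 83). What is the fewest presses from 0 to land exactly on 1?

83 = 1·66 + 17
66 = 3·17 + 15
17 = 1·15 + 2
15 = 7·2 + 1
2 = 2·1 + 0
Back-substituting gives 66·39 ≡ 1 (mod 83).

39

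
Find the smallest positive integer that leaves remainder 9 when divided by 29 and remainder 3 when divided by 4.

x ≡ 3 (mod 4) gives x ∈ {3, 7, 11, 15, 19, 23, 27, 31, …}.
The first of these with x mod 29 = 9 is 67.

67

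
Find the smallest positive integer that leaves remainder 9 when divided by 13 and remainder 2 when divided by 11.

35

x ≡ 2 (mod 11) gives x ∈ {2, 13, 24, 35}.
The first of these with x mod 13 = 9 is 35.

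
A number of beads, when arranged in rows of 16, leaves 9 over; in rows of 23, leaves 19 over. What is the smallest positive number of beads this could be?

x ≡ 9 (mod 16) gives x ∈ {9, 25, 41, 57, 73, 89, 105, 121, …}.
The first of these with x mod 23 = 19 is 249.

249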